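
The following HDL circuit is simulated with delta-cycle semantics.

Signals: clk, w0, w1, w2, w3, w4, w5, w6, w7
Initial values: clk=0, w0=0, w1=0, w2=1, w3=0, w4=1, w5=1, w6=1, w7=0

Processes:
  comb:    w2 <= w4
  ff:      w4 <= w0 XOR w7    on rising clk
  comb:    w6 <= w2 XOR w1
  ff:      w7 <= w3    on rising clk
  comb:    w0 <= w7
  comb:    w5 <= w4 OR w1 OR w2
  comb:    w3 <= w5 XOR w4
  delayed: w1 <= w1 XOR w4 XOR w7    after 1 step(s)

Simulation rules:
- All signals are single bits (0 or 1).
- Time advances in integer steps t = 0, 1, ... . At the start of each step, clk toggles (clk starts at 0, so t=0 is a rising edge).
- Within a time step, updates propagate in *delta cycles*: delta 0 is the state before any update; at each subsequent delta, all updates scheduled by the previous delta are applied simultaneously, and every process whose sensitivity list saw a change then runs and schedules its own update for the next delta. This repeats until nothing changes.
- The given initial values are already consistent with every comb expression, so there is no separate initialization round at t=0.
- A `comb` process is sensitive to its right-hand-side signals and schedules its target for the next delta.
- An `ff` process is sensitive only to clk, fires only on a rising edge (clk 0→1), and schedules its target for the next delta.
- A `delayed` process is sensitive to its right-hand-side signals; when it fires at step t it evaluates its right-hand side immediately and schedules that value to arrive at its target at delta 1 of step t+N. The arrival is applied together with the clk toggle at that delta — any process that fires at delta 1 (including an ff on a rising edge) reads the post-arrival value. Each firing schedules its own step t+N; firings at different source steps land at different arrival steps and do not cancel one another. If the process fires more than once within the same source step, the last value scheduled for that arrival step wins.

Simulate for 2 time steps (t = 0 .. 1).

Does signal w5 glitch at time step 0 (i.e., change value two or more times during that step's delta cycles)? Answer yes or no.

no

t0.Δ0 clk=0 w0=0 w7=0 w3=0 w4=1 w2=1 w5=1 w1=0 w6=1
t0.Δ1 clk=1 w0=0 w7=0 w3=0 w4=1 w2=1 w5=1 w1=0 w6=1
t0.Δ2 clk=1 w0=0 w7=0 w3=0 w4=0 w2=1 w5=1 w1=0 w6=1
t0.Δ3 clk=1 w0=0 w7=0 w3=1 w4=0 w2=0 w5=1 w1=0 w6=1
t0.Δ4 clk=1 w0=0 w7=0 w3=1 w4=0 w2=0 w5=0 w1=0 w6=0
t0.Δ5 clk=1 w0=0 w7=0 w3=0 w4=0 w2=0 w5=0 w1=0 w6=0
t1.Δ0 clk=1 w0=0 w7=0 w3=0 w4=0 w2=0 w5=0 w1=0 w6=0
t1.Δ1 clk=0 w0=0 w7=0 w3=0 w4=0 w2=0 w5=0 w1=0 w6=0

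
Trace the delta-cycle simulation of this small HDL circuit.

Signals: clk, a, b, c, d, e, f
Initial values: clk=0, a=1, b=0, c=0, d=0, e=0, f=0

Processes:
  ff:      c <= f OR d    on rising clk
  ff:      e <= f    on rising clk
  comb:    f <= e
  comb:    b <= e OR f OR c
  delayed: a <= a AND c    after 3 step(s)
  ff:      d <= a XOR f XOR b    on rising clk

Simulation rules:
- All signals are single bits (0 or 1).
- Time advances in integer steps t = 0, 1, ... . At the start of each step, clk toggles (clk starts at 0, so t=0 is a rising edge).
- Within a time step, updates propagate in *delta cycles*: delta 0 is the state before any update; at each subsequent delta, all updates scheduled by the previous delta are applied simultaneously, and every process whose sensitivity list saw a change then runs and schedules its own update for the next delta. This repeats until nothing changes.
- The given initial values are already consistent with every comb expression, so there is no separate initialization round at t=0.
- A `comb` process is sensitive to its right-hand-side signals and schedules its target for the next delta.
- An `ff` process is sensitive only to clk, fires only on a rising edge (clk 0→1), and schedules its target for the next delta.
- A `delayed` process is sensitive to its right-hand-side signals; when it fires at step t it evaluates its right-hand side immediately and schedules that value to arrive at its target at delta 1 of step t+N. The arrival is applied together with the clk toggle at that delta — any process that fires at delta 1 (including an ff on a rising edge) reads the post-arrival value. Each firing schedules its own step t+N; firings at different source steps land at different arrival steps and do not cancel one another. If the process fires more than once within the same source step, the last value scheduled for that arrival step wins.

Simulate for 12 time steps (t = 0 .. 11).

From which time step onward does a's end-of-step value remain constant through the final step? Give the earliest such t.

9

t=0 Δ0: d=0 c=0 f=0 clk=0 b=0 e=0 a=1
  Δ1: clk:0→1
  Δ2: d:0→1
  (2Δ to stable)
t=1 Δ0: d=1 c=0 f=0 clk=1 b=0 e=0 a=1
  Δ1: clk:1→0
  (1Δ to stable)
t=2 Δ0: d=1 c=0 f=0 clk=0 b=0 e=0 a=1
  Δ1: clk:0→1
  Δ2: c:0→1
  Δ3: b:0→1
  (3Δ to stable)
t=3 Δ0: d=1 c=1 f=0 clk=1 b=1 e=0 a=1
  Δ1: clk:1→0
  (1Δ to stable)
t=4 Δ0: d=1 c=1 f=0 clk=0 b=1 e=0 a=1
  Δ1: clk:0→1
  Δ2: d:1→0
  (2Δ to stable)
t=5 Δ0: d=0 c=1 f=0 clk=1 b=1 e=0 a=1
  Δ1: clk:1→0
  (1Δ to stable)
t=6 Δ0: d=0 c=1 f=0 clk=0 b=1 e=0 a=1
  Δ1: clk:0→1
  Δ2: c:1→0
  Δ3: b:1→0
  (3Δ to stable)
t=7 Δ0: d=0 c=0 f=0 clk=1 b=0 e=0 a=1
  Δ1: clk:1→0
  (1Δ to stable)
t=8 Δ0: d=0 c=0 f=0 clk=0 b=0 e=0 a=1
  Δ1: clk:0→1
  Δ2: d:0→1
  (2Δ to stable)
t=9 Δ0: d=1 c=0 f=0 clk=1 b=0 e=0 a=1
  Δ1: clk:1→0, a:1→0
  (1Δ to stable)
t=10 Δ0: d=1 c=0 f=0 clk=0 b=0 e=0 a=0
  Δ1: clk:0→1
  Δ2: d:1→0, c:0→1
  Δ3: b:0→1
  (3Δ to stable)
t=11 Δ0: d=0 c=1 f=0 clk=1 b=1 e=0 a=0
  Δ1: clk:1→0
  (1Δ to stable)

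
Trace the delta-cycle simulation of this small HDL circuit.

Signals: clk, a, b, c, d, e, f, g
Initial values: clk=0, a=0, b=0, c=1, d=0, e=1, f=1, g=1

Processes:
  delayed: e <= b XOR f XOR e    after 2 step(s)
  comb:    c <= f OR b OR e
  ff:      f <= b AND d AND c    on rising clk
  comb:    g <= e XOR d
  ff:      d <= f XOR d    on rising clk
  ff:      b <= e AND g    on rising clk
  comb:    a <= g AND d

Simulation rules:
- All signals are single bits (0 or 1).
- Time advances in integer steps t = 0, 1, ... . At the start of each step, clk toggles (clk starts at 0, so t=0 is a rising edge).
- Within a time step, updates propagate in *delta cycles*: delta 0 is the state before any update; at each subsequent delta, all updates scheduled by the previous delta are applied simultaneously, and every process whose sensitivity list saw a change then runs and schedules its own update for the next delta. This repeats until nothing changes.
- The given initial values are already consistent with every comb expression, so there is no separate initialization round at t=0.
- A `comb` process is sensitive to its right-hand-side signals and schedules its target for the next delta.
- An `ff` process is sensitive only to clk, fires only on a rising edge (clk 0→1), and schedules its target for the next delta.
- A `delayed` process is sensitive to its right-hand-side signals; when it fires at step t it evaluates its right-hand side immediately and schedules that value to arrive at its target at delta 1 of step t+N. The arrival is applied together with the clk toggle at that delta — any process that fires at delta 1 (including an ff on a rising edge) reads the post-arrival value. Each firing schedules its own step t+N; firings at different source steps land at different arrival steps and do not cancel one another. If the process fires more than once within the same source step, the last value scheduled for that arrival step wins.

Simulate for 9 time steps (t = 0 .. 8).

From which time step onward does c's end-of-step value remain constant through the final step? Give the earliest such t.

6

t0.Δ0 e=1 b=0 a=0 clk=0 f=1 g=1 c=1 d=0
t0.Δ1 e=1 b=0 a=0 clk=1 f=1 g=1 c=1 d=0
t0.Δ2 e=1 b=1 a=0 clk=1 f=0 g=1 c=1 d=1
t0.Δ3 e=1 b=1 a=1 clk=1 f=0 g=0 c=1 d=1
t0.Δ4 e=1 b=1 a=0 clk=1 f=0 g=0 c=1 d=1
t1.Δ0 e=1 b=1 a=0 clk=1 f=0 g=0 c=1 d=1
t1.Δ1 e=1 b=1 a=0 clk=0 f=0 g=0 c=1 d=1
t2.Δ0 e=1 b=1 a=0 clk=0 f=0 g=0 c=1 d=1
t2.Δ1 e=0 b=1 a=0 clk=1 f=0 g=0 c=1 d=1
t2.Δ2 e=0 b=0 a=0 clk=1 f=1 g=1 c=1 d=1
t2.Δ3 e=0 b=0 a=1 clk=1 f=1 g=1 c=1 d=1
t3.Δ0 e=0 b=0 a=1 clk=1 f=1 g=1 c=1 d=1
t3.Δ1 e=0 b=0 a=1 clk=0 f=1 g=1 c=1 d=1
t4.Δ0 e=0 b=0 a=1 clk=0 f=1 g=1 c=1 d=1
t4.Δ1 e=1 b=0 a=1 clk=1 f=1 g=1 c=1 d=1
t4.Δ2 e=1 b=1 a=1 clk=1 f=0 g=0 c=1 d=0
t4.Δ3 e=1 b=1 a=0 clk=1 f=0 g=1 c=1 d=0
t5.Δ0 e=1 b=1 a=0 clk=1 f=0 g=1 c=1 d=0
t5.Δ1 e=1 b=1 a=0 clk=0 f=0 g=1 c=1 d=0
t6.Δ0 e=1 b=1 a=0 clk=0 f=0 g=1 c=1 d=0
t6.Δ1 e=0 b=1 a=0 clk=1 f=0 g=1 c=1 d=0
t6.Δ2 e=0 b=0 a=0 clk=1 f=0 g=0 c=1 d=0
t6.Δ3 e=0 b=0 a=0 clk=1 f=0 g=0 c=0 d=0
t7.Δ0 e=0 b=0 a=0 clk=1 f=0 g=0 c=0 d=0
t7.Δ1 e=0 b=0 a=0 clk=0 f=0 g=0 c=0 d=0
t8.Δ0 e=0 b=0 a=0 clk=0 f=0 g=0 c=0 d=0
t8.Δ1 e=0 b=0 a=0 clk=1 f=0 g=0 c=0 d=0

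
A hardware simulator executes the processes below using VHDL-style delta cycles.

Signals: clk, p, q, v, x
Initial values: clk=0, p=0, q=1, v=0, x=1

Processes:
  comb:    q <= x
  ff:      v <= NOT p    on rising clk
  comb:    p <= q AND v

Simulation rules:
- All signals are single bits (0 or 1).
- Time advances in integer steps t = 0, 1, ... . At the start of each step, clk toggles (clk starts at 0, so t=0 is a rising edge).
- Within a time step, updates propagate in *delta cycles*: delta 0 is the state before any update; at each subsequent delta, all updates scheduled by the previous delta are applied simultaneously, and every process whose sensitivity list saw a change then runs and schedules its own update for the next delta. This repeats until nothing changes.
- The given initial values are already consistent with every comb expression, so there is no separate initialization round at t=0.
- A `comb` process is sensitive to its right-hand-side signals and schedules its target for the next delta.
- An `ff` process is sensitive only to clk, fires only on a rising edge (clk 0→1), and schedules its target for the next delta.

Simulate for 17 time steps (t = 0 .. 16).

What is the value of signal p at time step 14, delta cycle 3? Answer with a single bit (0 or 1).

0

[bits: p,q,x,clk,v]
t=0: Δ0=01100 Δ1=01110 Δ2=01111 Δ3=11111 | 3Δ
t=1: Δ0=11111 Δ1=11101 | 1Δ
t=2: Δ0=11101 Δ1=11111 Δ2=11110 Δ3=01110 | 3Δ
t=3: Δ0=01110 Δ1=01100 | 1Δ
t=4: Δ0=01100 Δ1=01110 Δ2=01111 Δ3=11111 | 3Δ
t=5: Δ0=11111 Δ1=11101 | 1Δ
t=6: Δ0=11101 Δ1=11111 Δ2=11110 Δ3=01110 | 3Δ
t=7: Δ0=01110 Δ1=01100 | 1Δ
t=8: Δ0=01100 Δ1=01110 Δ2=01111 Δ3=11111 | 3Δ
t=9: Δ0=11111 Δ1=11101 | 1Δ
t=10: Δ0=11101 Δ1=11111 Δ2=11110 Δ3=01110 | 3Δ
t=11: Δ0=01110 Δ1=01100 | 1Δ
t=12: Δ0=01100 Δ1=01110 Δ2=01111 Δ3=11111 | 3Δ
t=13: Δ0=11111 Δ1=11101 | 1Δ
t=14: Δ0=11101 Δ1=11111 Δ2=11110 Δ3=01110 | 3Δ
t=15: Δ0=01110 Δ1=01100 | 1Δ
t=16: Δ0=01100 Δ1=01110 Δ2=01111 Δ3=11111 | 3Δ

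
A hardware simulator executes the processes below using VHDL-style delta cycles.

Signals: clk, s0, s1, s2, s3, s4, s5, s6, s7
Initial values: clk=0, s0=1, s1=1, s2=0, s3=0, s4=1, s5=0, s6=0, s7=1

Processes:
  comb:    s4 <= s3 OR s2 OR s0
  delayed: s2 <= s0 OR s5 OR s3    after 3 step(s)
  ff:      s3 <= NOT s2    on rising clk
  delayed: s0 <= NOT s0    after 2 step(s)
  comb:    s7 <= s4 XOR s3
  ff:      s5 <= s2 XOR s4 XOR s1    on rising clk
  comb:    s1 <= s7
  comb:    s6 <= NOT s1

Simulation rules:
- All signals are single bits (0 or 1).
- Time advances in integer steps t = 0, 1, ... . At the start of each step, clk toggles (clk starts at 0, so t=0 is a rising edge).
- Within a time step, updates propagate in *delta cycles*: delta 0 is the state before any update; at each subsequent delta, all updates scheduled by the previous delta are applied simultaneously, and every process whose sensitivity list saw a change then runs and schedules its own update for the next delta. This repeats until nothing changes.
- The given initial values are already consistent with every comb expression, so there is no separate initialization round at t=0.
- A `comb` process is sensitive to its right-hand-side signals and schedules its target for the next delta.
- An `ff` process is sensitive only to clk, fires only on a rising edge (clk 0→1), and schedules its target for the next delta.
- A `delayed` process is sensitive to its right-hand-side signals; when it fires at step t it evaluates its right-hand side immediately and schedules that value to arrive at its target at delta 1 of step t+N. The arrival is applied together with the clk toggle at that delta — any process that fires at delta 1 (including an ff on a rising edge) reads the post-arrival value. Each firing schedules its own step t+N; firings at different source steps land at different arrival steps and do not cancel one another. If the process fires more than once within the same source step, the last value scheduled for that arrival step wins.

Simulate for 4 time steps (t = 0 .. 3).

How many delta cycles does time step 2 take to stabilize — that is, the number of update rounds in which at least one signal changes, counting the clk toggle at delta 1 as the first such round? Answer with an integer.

t0.Δ0 s7=1 s1=1 clk=0 s3=0 s4=1 s0=1 s2=0 s5=0 s6=0
t0.Δ1 s7=1 s1=1 clk=1 s3=0 s4=1 s0=1 s2=0 s5=0 s6=0
t0.Δ2 s7=1 s1=1 clk=1 s3=1 s4=1 s0=1 s2=0 s5=0 s6=0
t0.Δ3 s7=0 s1=1 clk=1 s3=1 s4=1 s0=1 s2=0 s5=0 s6=0
t0.Δ4 s7=0 s1=0 clk=1 s3=1 s4=1 s0=1 s2=0 s5=0 s6=0
t0.Δ5 s7=0 s1=0 clk=1 s3=1 s4=1 s0=1 s2=0 s5=0 s6=1
t1.Δ0 s7=0 s1=0 clk=1 s3=1 s4=1 s0=1 s2=0 s5=0 s6=1
t1.Δ1 s7=0 s1=0 clk=0 s3=1 s4=1 s0=1 s2=0 s5=0 s6=1
t2.Δ0 s7=0 s1=0 clk=0 s3=1 s4=1 s0=1 s2=0 s5=0 s6=1
t2.Δ1 s7=0 s1=0 clk=1 s3=1 s4=1 s0=1 s2=0 s5=0 s6=1
t2.Δ2 s7=0 s1=0 clk=1 s3=1 s4=1 s0=1 s2=0 s5=1 s6=1
t3.Δ0 s7=0 s1=0 clk=1 s3=1 s4=1 s0=1 s2=0 s5=1 s6=1
t3.Δ1 s7=0 s1=0 clk=0 s3=1 s4=1 s0=1 s2=1 s5=1 s6=1

2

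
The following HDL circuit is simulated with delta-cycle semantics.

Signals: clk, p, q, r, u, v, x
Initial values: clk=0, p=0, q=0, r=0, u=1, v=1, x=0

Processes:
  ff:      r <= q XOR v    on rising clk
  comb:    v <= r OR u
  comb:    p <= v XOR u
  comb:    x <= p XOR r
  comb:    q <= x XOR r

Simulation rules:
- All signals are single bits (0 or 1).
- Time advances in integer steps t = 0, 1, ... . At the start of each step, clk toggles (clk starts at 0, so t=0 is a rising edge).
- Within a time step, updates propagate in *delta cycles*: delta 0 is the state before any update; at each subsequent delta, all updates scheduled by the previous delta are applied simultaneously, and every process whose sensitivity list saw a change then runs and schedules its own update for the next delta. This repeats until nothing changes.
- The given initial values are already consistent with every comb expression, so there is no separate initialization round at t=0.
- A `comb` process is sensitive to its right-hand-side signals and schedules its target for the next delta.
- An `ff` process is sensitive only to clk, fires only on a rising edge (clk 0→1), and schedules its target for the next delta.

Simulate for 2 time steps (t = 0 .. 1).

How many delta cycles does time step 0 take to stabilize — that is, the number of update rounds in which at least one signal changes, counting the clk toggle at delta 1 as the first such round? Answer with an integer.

4

t=0 Δ0: r=0 p=0 clk=0 q=0 x=0 u=1 v=1
  Δ1: clk:0→1
  Δ2: r:0→1
  Δ3: q:0→1, x:0→1
  Δ4: q:1→0
  (4Δ to stable)
t=1 Δ0: r=1 p=0 clk=1 q=0 x=1 u=1 v=1
  Δ1: clk:1→0
  (1Δ to stable)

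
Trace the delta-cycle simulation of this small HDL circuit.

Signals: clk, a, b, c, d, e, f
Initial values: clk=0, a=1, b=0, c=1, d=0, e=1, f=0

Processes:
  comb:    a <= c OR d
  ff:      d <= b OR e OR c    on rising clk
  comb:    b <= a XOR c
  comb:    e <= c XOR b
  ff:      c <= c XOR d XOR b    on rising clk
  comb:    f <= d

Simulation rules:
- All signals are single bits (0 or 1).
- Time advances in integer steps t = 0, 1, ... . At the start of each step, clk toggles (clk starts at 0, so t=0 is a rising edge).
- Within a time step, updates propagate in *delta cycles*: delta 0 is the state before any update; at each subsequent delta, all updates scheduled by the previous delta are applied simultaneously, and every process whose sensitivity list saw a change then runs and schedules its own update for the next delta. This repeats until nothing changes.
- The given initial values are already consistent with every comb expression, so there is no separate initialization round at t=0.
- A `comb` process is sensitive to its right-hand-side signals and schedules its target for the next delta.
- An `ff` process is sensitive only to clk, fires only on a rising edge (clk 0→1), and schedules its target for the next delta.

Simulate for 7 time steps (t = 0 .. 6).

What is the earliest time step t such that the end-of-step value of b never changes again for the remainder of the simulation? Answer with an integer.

t0.Δ0 b=0 c=1 e=1 clk=0 d=0 a=1 f=0
t0.Δ1 b=0 c=1 e=1 clk=1 d=0 a=1 f=0
t0.Δ2 b=0 c=1 e=1 clk=1 d=1 a=1 f=0
t0.Δ3 b=0 c=1 e=1 clk=1 d=1 a=1 f=1
t1.Δ0 b=0 c=1 e=1 clk=1 d=1 a=1 f=1
t1.Δ1 b=0 c=1 e=1 clk=0 d=1 a=1 f=1
t2.Δ0 b=0 c=1 e=1 clk=0 d=1 a=1 f=1
t2.Δ1 b=0 c=1 e=1 clk=1 d=1 a=1 f=1
t2.Δ2 b=0 c=0 e=1 clk=1 d=1 a=1 f=1
t2.Δ3 b=1 c=0 e=0 clk=1 d=1 a=1 f=1
t2.Δ4 b=1 c=0 e=1 clk=1 d=1 a=1 f=1
t3.Δ0 b=1 c=0 e=1 clk=1 d=1 a=1 f=1
t3.Δ1 b=1 c=0 e=1 clk=0 d=1 a=1 f=1
t4.Δ0 b=1 c=0 e=1 clk=0 d=1 a=1 f=1
t4.Δ1 b=1 c=0 e=1 clk=1 d=1 a=1 f=1
t5.Δ0 b=1 c=0 e=1 clk=1 d=1 a=1 f=1
t5.Δ1 b=1 c=0 e=1 clk=0 d=1 a=1 f=1
t6.Δ0 b=1 c=0 e=1 clk=0 d=1 a=1 f=1
t6.Δ1 b=1 c=0 e=1 clk=1 d=1 a=1 f=1

2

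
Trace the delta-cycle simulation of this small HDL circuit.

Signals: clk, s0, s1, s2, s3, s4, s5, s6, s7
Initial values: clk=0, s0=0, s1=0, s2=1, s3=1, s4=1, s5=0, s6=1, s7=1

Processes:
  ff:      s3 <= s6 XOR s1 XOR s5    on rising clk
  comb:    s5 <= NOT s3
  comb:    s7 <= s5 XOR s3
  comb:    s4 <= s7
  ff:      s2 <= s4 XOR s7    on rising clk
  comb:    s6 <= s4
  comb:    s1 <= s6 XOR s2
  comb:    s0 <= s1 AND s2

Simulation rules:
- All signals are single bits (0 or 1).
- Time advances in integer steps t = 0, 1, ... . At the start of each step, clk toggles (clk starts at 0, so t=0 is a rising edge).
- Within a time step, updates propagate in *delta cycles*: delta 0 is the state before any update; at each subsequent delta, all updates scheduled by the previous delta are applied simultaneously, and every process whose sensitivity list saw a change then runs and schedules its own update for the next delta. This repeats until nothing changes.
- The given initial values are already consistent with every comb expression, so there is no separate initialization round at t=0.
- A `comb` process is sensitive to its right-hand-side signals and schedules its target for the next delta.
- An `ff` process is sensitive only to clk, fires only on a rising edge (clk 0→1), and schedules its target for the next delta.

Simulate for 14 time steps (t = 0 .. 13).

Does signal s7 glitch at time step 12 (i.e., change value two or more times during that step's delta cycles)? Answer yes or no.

t0.Δ0 s1=0 s2=1 s3=1 s6=1 clk=0 s7=1 s4=1 s0=0 s5=0
t0.Δ1 s1=0 s2=1 s3=1 s6=1 clk=1 s7=1 s4=1 s0=0 s5=0
t0.Δ2 s1=0 s2=0 s3=1 s6=1 clk=1 s7=1 s4=1 s0=0 s5=0
t0.Δ3 s1=1 s2=0 s3=1 s6=1 clk=1 s7=1 s4=1 s0=0 s5=0
t1.Δ0 s1=1 s2=0 s3=1 s6=1 clk=1 s7=1 s4=1 s0=0 s5=0
t1.Δ1 s1=1 s2=0 s3=1 s6=1 clk=0 s7=1 s4=1 s0=0 s5=0
t2.Δ0 s1=1 s2=0 s3=1 s6=1 clk=0 s7=1 s4=1 s0=0 s5=0
t2.Δ1 s1=1 s2=0 s3=1 s6=1 clk=1 s7=1 s4=1 s0=0 s5=0
t2.Δ2 s1=1 s2=0 s3=0 s6=1 clk=1 s7=1 s4=1 s0=0 s5=0
t2.Δ3 s1=1 s2=0 s3=0 s6=1 clk=1 s7=0 s4=1 s0=0 s5=1
t2.Δ4 s1=1 s2=0 s3=0 s6=1 clk=1 s7=1 s4=0 s0=0 s5=1
t2.Δ5 s1=1 s2=0 s3=0 s6=0 clk=1 s7=1 s4=1 s0=0 s5=1
t2.Δ6 s1=0 s2=0 s3=0 s6=1 clk=1 s7=1 s4=1 s0=0 s5=1
t2.Δ7 s1=1 s2=0 s3=0 s6=1 clk=1 s7=1 s4=1 s0=0 s5=1
t3.Δ0 s1=1 s2=0 s3=0 s6=1 clk=1 s7=1 s4=1 s0=0 s5=1
t3.Δ1 s1=1 s2=0 s3=0 s6=1 clk=0 s7=1 s4=1 s0=0 s5=1
t4.Δ0 s1=1 s2=0 s3=0 s6=1 clk=0 s7=1 s4=1 s0=0 s5=1
t4.Δ1 s1=1 s2=0 s3=0 s6=1 clk=1 s7=1 s4=1 s0=0 s5=1
t4.Δ2 s1=1 s2=0 s3=1 s6=1 clk=1 s7=1 s4=1 s0=0 s5=1
t4.Δ3 s1=1 s2=0 s3=1 s6=1 clk=1 s7=0 s4=1 s0=0 s5=0
t4.Δ4 s1=1 s2=0 s3=1 s6=1 clk=1 s7=1 s4=0 s0=0 s5=0
t4.Δ5 s1=1 s2=0 s3=1 s6=0 clk=1 s7=1 s4=1 s0=0 s5=0
t4.Δ6 s1=0 s2=0 s3=1 s6=1 clk=1 s7=1 s4=1 s0=0 s5=0
t4.Δ7 s1=1 s2=0 s3=1 s6=1 clk=1 s7=1 s4=1 s0=0 s5=0
t5.Δ0 s1=1 s2=0 s3=1 s6=1 clk=1 s7=1 s4=1 s0=0 s5=0
t5.Δ1 s1=1 s2=0 s3=1 s6=1 clk=0 s7=1 s4=1 s0=0 s5=0
t6.Δ0 s1=1 s2=0 s3=1 s6=1 clk=0 s7=1 s4=1 s0=0 s5=0
t6.Δ1 s1=1 s2=0 s3=1 s6=1 clk=1 s7=1 s4=1 s0=0 s5=0
t6.Δ2 s1=1 s2=0 s3=0 s6=1 clk=1 s7=1 s4=1 s0=0 s5=0
t6.Δ3 s1=1 s2=0 s3=0 s6=1 clk=1 s7=0 s4=1 s0=0 s5=1
t6.Δ4 s1=1 s2=0 s3=0 s6=1 clk=1 s7=1 s4=0 s0=0 s5=1
t6.Δ5 s1=1 s2=0 s3=0 s6=0 clk=1 s7=1 s4=1 s0=0 s5=1
t6.Δ6 s1=0 s2=0 s3=0 s6=1 clk=1 s7=1 s4=1 s0=0 s5=1
t6.Δ7 s1=1 s2=0 s3=0 s6=1 clk=1 s7=1 s4=1 s0=0 s5=1
t7.Δ0 s1=1 s2=0 s3=0 s6=1 clk=1 s7=1 s4=1 s0=0 s5=1
t7.Δ1 s1=1 s2=0 s3=0 s6=1 clk=0 s7=1 s4=1 s0=0 s5=1
t8.Δ0 s1=1 s2=0 s3=0 s6=1 clk=0 s7=1 s4=1 s0=0 s5=1
t8.Δ1 s1=1 s2=0 s3=0 s6=1 clk=1 s7=1 s4=1 s0=0 s5=1
t8.Δ2 s1=1 s2=0 s3=1 s6=1 clk=1 s7=1 s4=1 s0=0 s5=1
t8.Δ3 s1=1 s2=0 s3=1 s6=1 clk=1 s7=0 s4=1 s0=0 s5=0
t8.Δ4 s1=1 s2=0 s3=1 s6=1 clk=1 s7=1 s4=0 s0=0 s5=0
t8.Δ5 s1=1 s2=0 s3=1 s6=0 clk=1 s7=1 s4=1 s0=0 s5=0
t8.Δ6 s1=0 s2=0 s3=1 s6=1 clk=1 s7=1 s4=1 s0=0 s5=0
t8.Δ7 s1=1 s2=0 s3=1 s6=1 clk=1 s7=1 s4=1 s0=0 s5=0
t9.Δ0 s1=1 s2=0 s3=1 s6=1 clk=1 s7=1 s4=1 s0=0 s5=0
t9.Δ1 s1=1 s2=0 s3=1 s6=1 clk=0 s7=1 s4=1 s0=0 s5=0
t10.Δ0 s1=1 s2=0 s3=1 s6=1 clk=0 s7=1 s4=1 s0=0 s5=0
t10.Δ1 s1=1 s2=0 s3=1 s6=1 clk=1 s7=1 s4=1 s0=0 s5=0
t10.Δ2 s1=1 s2=0 s3=0 s6=1 clk=1 s7=1 s4=1 s0=0 s5=0
t10.Δ3 s1=1 s2=0 s3=0 s6=1 clk=1 s7=0 s4=1 s0=0 s5=1
t10.Δ4 s1=1 s2=0 s3=0 s6=1 clk=1 s7=1 s4=0 s0=0 s5=1
t10.Δ5 s1=1 s2=0 s3=0 s6=0 clk=1 s7=1 s4=1 s0=0 s5=1
t10.Δ6 s1=0 s2=0 s3=0 s6=1 clk=1 s7=1 s4=1 s0=0 s5=1
t10.Δ7 s1=1 s2=0 s3=0 s6=1 clk=1 s7=1 s4=1 s0=0 s5=1
t11.Δ0 s1=1 s2=0 s3=0 s6=1 clk=1 s7=1 s4=1 s0=0 s5=1
t11.Δ1 s1=1 s2=0 s3=0 s6=1 clk=0 s7=1 s4=1 s0=0 s5=1
t12.Δ0 s1=1 s2=0 s3=0 s6=1 clk=0 s7=1 s4=1 s0=0 s5=1
t12.Δ1 s1=1 s2=0 s3=0 s6=1 clk=1 s7=1 s4=1 s0=0 s5=1
t12.Δ2 s1=1 s2=0 s3=1 s6=1 clk=1 s7=1 s4=1 s0=0 s5=1
t12.Δ3 s1=1 s2=0 s3=1 s6=1 clk=1 s7=0 s4=1 s0=0 s5=0
t12.Δ4 s1=1 s2=0 s3=1 s6=1 clk=1 s7=1 s4=0 s0=0 s5=0
t12.Δ5 s1=1 s2=0 s3=1 s6=0 clk=1 s7=1 s4=1 s0=0 s5=0
t12.Δ6 s1=0 s2=0 s3=1 s6=1 clk=1 s7=1 s4=1 s0=0 s5=0
t12.Δ7 s1=1 s2=0 s3=1 s6=1 clk=1 s7=1 s4=1 s0=0 s5=0
t13.Δ0 s1=1 s2=0 s3=1 s6=1 clk=1 s7=1 s4=1 s0=0 s5=0
t13.Δ1 s1=1 s2=0 s3=1 s6=1 clk=0 s7=1 s4=1 s0=0 s5=0

yes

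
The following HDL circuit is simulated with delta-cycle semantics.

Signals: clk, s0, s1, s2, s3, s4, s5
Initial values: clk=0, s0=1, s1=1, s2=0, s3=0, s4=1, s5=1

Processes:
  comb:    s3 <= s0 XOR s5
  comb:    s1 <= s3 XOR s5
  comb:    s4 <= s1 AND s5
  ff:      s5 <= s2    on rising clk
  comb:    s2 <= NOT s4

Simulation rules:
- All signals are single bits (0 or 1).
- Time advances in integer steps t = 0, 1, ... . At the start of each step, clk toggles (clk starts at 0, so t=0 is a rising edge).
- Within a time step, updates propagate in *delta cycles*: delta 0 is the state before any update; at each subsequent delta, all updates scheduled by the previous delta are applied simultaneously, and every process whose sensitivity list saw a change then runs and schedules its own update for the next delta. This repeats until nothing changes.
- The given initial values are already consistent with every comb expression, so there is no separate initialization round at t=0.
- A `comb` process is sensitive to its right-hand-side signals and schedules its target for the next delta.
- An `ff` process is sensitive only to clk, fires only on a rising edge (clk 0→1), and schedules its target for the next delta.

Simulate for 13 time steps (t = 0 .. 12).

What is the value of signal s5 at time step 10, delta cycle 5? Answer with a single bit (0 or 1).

1

[bits: s5,s3,clk,s4,s1,s0,s2]
t=0: Δ0=1001110 Δ1=1011110 Δ2=0011110 Δ3=0110010 Δ4=0110111 | 4Δ
t=1: Δ0=0110111 Δ1=0100111 | 1Δ
t=2: Δ0=0100111 Δ1=0110111 Δ2=1110111 Δ3=1011011 Δ4=1010110 Δ5=1011111 Δ6=1011110 | 6Δ
t=3: Δ0=1011110 Δ1=1001110 | 1Δ
t=4: Δ0=1001110 Δ1=1011110 Δ2=0011110 Δ3=0110010 Δ4=0110111 | 4Δ
t=5: Δ0=0110111 Δ1=0100111 | 1Δ
t=6: Δ0=0100111 Δ1=0110111 Δ2=1110111 Δ3=1011011 Δ4=1010110 Δ5=1011111 Δ6=1011110 | 6Δ
t=7: Δ0=1011110 Δ1=1001110 | 1Δ
t=8: Δ0=1001110 Δ1=1011110 Δ2=0011110 Δ3=0110010 Δ4=0110111 | 4Δ
t=9: Δ0=0110111 Δ1=0100111 | 1Δ
t=10: Δ0=0100111 Δ1=0110111 Δ2=1110111 Δ3=1011011 Δ4=1010110 Δ5=1011111 Δ6=1011110 | 6Δ
t=11: Δ0=1011110 Δ1=1001110 | 1Δ
t=12: Δ0=1001110 Δ1=1011110 Δ2=0011110 Δ3=0110010 Δ4=0110111 | 4Δ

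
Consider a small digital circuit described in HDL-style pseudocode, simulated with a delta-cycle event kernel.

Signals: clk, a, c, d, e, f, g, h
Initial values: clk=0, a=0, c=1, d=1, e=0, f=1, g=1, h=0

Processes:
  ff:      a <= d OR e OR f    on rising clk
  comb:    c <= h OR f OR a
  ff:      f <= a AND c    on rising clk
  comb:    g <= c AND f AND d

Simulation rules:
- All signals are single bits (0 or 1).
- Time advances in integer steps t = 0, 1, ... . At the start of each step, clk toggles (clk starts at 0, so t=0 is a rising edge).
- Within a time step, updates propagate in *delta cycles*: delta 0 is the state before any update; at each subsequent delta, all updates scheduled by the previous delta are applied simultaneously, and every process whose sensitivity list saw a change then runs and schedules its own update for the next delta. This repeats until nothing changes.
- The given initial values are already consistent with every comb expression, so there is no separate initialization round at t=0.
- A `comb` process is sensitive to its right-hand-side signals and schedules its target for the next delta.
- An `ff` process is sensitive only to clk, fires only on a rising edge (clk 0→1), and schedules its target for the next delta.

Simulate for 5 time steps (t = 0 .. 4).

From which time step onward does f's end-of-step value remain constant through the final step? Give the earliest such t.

2

t=0 Δ0: e=0 c=1 f=1 a=0 g=1 h=0 d=1 clk=0
  Δ1: clk:0→1
  Δ2: f:1→0, a:0→1
  Δ3: g:1→0
  (3Δ to stable)
t=1 Δ0: e=0 c=1 f=0 a=1 g=0 h=0 d=1 clk=1
  Δ1: clk:1→0
  (1Δ to stable)
t=2 Δ0: e=0 c=1 f=0 a=1 g=0 h=0 d=1 clk=0
  Δ1: clk:0→1
  Δ2: f:0→1
  Δ3: g:0→1
  (3Δ to stable)
t=3 Δ0: e=0 c=1 f=1 a=1 g=1 h=0 d=1 clk=1
  Δ1: clk:1→0
  (1Δ to stable)
t=4 Δ0: e=0 c=1 f=1 a=1 g=1 h=0 d=1 clk=0
  Δ1: clk:0→1
  (1Δ to stable)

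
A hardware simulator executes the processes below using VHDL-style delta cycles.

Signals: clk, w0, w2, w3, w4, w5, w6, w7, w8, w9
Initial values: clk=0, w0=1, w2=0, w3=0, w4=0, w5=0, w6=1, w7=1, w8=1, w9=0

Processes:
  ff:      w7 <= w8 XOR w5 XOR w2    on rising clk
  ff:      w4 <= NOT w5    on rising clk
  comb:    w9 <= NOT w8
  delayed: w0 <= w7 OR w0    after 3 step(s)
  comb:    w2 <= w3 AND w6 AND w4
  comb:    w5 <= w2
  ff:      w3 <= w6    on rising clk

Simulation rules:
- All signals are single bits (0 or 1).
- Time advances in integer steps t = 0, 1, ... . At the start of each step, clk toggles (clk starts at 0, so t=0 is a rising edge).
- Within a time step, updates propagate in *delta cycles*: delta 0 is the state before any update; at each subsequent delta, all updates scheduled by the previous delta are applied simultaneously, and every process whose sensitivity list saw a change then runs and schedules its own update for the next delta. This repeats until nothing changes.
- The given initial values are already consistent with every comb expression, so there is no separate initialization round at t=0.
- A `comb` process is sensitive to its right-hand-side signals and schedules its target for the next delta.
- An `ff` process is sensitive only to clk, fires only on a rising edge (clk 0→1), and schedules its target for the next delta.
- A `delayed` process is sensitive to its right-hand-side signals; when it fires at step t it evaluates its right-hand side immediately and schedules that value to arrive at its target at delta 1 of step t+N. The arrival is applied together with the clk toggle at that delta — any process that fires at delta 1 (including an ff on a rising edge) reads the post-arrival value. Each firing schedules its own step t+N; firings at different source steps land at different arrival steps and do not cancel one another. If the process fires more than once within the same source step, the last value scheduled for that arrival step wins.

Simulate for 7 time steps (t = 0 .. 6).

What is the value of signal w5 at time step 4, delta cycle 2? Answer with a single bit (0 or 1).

0

[bits: w5,w2,clk,w0,w6,w4,w9,w7,w3,w8]
t=0: Δ0=0001100101 Δ1=0011100101 Δ2=0011110111 Δ3=0111110111 Δ4=1111110111 | 4Δ
t=1: Δ0=1111110111 Δ1=1101110111 | 1Δ
t=2: Δ0=1101110111 Δ1=1111110111 Δ2=1111100111 Δ3=1011100111 Δ4=0011100111 | 4Δ
t=3: Δ0=0011100111 Δ1=0001100111 | 1Δ
t=4: Δ0=0001100111 Δ1=0011100111 Δ2=0011110111 Δ3=0111110111 Δ4=1111110111 | 4Δ
t=5: Δ0=1111110111 Δ1=1101110111 | 1Δ
t=6: Δ0=1101110111 Δ1=1111110111 Δ2=1111100111 Δ3=1011100111 Δ4=0011100111 | 4Δ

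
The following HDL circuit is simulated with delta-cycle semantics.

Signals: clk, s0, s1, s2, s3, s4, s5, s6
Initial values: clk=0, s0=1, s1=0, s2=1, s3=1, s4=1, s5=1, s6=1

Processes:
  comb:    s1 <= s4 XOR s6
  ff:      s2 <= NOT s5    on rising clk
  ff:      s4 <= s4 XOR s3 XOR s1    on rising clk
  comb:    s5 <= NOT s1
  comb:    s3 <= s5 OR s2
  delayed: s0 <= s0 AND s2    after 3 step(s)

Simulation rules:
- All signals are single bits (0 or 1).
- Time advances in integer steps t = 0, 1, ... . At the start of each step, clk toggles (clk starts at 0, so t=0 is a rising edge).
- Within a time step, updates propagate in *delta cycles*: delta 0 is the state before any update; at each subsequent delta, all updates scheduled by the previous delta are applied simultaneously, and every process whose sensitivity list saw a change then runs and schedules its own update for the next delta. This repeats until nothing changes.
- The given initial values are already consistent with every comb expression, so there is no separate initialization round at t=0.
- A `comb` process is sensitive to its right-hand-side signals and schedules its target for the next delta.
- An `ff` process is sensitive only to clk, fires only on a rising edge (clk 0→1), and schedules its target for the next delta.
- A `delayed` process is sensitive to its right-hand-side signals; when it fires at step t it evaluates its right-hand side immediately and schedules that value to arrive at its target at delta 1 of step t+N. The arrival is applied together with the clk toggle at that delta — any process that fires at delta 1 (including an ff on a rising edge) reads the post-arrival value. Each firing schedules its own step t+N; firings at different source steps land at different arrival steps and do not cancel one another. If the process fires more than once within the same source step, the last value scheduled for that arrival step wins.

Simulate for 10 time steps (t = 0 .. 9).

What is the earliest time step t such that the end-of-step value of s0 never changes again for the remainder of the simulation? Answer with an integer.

t=0 Δ0: s3=1 s0=1 s1=0 clk=0 s2=1 s5=1 s4=1 s6=1
  Δ1: clk:0→1
  Δ2: s2:1→0, s4:1→0
  Δ3: s1:0→1
  Δ4: s5:1→0
  Δ5: s3:1→0
  (5Δ to stable)
t=1 Δ0: s3=0 s0=1 s1=1 clk=1 s2=0 s5=0 s4=0 s6=1
  Δ1: clk:1→0
  (1Δ to stable)
t=2 Δ0: s3=0 s0=1 s1=1 clk=0 s2=0 s5=0 s4=0 s6=1
  Δ1: clk:0→1
  Δ2: s2:0→1, s4:0→1
  Δ3: s3:0→1, s1:1→0
  Δ4: s5:0→1
  (4Δ to stable)
t=3 Δ0: s3=1 s0=1 s1=0 clk=1 s2=1 s5=1 s4=1 s6=1
  Δ1: s0:1→0, clk:1→0
  (1Δ to stable)
t=4 Δ0: s3=1 s0=0 s1=0 clk=0 s2=1 s5=1 s4=1 s6=1
  Δ1: clk:0→1
  Δ2: s2:1→0, s4:1→0
  Δ3: s1:0→1
  Δ4: s5:1→0
  Δ5: s3:1→0
  (5Δ to stable)
t=5 Δ0: s3=0 s0=0 s1=1 clk=1 s2=0 s5=0 s4=0 s6=1
  Δ1: s0:0→1, clk:1→0
  (1Δ to stable)
t=6 Δ0: s3=0 s0=1 s1=1 clk=0 s2=0 s5=0 s4=0 s6=1
  Δ1: s0:1→0, clk:0→1
  Δ2: s2:0→1, s4:0→1
  Δ3: s3:0→1, s1:1→0
  Δ4: s5:0→1
  (4Δ to stable)
t=7 Δ0: s3=1 s0=0 s1=0 clk=1 s2=1 s5=1 s4=1 s6=1
  Δ1: clk:1→0
  (1Δ to stable)
t=8 Δ0: s3=1 s0=0 s1=0 clk=0 s2=1 s5=1 s4=1 s6=1
  Δ1: clk:0→1
  Δ2: s2:1→0, s4:1→0
  Δ3: s1:0→1
  Δ4: s5:1→0
  Δ5: s3:1→0
  (5Δ to stable)
t=9 Δ0: s3=0 s0=0 s1=1 clk=1 s2=0 s5=0 s4=0 s6=1
  Δ1: clk:1→0
  (1Δ to stable)

6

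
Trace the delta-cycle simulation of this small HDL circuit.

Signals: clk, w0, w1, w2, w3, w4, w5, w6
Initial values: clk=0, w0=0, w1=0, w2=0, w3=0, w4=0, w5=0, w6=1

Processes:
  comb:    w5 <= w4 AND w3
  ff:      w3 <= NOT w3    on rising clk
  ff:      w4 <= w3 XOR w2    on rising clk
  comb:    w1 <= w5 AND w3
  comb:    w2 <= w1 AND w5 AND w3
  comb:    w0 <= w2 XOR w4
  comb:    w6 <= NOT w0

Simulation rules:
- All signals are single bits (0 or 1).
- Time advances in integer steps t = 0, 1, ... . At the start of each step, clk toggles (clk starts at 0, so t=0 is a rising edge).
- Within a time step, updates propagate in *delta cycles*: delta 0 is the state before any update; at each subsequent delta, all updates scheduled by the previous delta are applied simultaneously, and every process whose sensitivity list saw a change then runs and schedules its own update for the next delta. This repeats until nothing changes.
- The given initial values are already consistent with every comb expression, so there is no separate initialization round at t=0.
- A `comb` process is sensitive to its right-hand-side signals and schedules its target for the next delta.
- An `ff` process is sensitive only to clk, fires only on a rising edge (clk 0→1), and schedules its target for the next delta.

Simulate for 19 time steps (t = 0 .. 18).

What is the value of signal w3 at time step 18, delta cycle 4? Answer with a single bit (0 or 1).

0

[bits: w6,w4,w3,clk,w0,w1,w5,w2]
t=0: Δ0=10000000 Δ1=10010000 Δ2=10110000 | 2Δ
t=1: Δ0=10110000 Δ1=10100000 | 1Δ
t=2: Δ0=10100000 Δ1=10110000 Δ2=11010000 Δ3=11011000 Δ4=01011000 | 4Δ
t=3: Δ0=01011000 Δ1=01001000 | 1Δ
t=4: Δ0=01001000 Δ1=01011000 Δ2=00111000 Δ3=00110000 Δ4=10110000 | 4Δ
t=5: Δ0=10110000 Δ1=10100000 | 1Δ
t=6: Δ0=10100000 Δ1=10110000 Δ2=11010000 Δ3=11011000 Δ4=01011000 | 4Δ
t=7: Δ0=01011000 Δ1=01001000 | 1Δ
t=8: Δ0=01001000 Δ1=01011000 Δ2=00111000 Δ3=00110000 Δ4=10110000 | 4Δ
t=9: Δ0=10110000 Δ1=10100000 | 1Δ
t=10: Δ0=10100000 Δ1=10110000 Δ2=11010000 Δ3=11011000 Δ4=01011000 | 4Δ
t=11: Δ0=01011000 Δ1=01001000 | 1Δ
t=12: Δ0=01001000 Δ1=01011000 Δ2=00111000 Δ3=00110000 Δ4=10110000 | 4Δ
t=13: Δ0=10110000 Δ1=10100000 | 1Δ
t=14: Δ0=10100000 Δ1=10110000 Δ2=11010000 Δ3=11011000 Δ4=01011000 | 4Δ
t=15: Δ0=01011000 Δ1=01001000 | 1Δ
t=16: Δ0=01001000 Δ1=01011000 Δ2=00111000 Δ3=00110000 Δ4=10110000 | 4Δ
t=17: Δ0=10110000 Δ1=10100000 | 1Δ
t=18: Δ0=10100000 Δ1=10110000 Δ2=11010000 Δ3=11011000 Δ4=01011000 | 4Δ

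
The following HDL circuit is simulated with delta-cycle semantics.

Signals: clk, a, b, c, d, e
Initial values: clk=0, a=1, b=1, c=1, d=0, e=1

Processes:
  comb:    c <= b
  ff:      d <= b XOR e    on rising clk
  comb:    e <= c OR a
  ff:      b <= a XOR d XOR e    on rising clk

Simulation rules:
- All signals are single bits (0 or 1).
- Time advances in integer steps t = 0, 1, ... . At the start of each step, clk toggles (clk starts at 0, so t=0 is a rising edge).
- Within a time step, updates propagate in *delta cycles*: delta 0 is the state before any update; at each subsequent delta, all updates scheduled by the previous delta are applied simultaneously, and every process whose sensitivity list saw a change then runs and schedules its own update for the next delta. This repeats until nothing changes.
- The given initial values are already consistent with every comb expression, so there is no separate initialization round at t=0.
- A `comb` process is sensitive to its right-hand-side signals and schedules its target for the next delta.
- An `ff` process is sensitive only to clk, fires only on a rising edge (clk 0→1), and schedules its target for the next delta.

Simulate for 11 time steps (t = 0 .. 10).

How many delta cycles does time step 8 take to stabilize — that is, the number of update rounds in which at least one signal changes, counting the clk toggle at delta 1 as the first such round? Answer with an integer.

3

t0.Δ0 a=1 d=0 c=1 e=1 clk=0 b=1
t0.Δ1 a=1 d=0 c=1 e=1 clk=1 b=1
t0.Δ2 a=1 d=0 c=1 e=1 clk=1 b=0
t0.Δ3 a=1 d=0 c=0 e=1 clk=1 b=0
t1.Δ0 a=1 d=0 c=0 e=1 clk=1 b=0
t1.Δ1 a=1 d=0 c=0 e=1 clk=0 b=0
t2.Δ0 a=1 d=0 c=0 e=1 clk=0 b=0
t2.Δ1 a=1 d=0 c=0 e=1 clk=1 b=0
t2.Δ2 a=1 d=1 c=0 e=1 clk=1 b=0
t3.Δ0 a=1 d=1 c=0 e=1 clk=1 b=0
t3.Δ1 a=1 d=1 c=0 e=1 clk=0 b=0
t4.Δ0 a=1 d=1 c=0 e=1 clk=0 b=0
t4.Δ1 a=1 d=1 c=0 e=1 clk=1 b=0
t4.Δ2 a=1 d=1 c=0 e=1 clk=1 b=1
t4.Δ3 a=1 d=1 c=1 e=1 clk=1 b=1
t5.Δ0 a=1 d=1 c=1 e=1 clk=1 b=1
t5.Δ1 a=1 d=1 c=1 e=1 clk=0 b=1
t6.Δ0 a=1 d=1 c=1 e=1 clk=0 b=1
t6.Δ1 a=1 d=1 c=1 e=1 clk=1 b=1
t6.Δ2 a=1 d=0 c=1 e=1 clk=1 b=1
t7.Δ0 a=1 d=0 c=1 e=1 clk=1 b=1
t7.Δ1 a=1 d=0 c=1 e=1 clk=0 b=1
t8.Δ0 a=1 d=0 c=1 e=1 clk=0 b=1
t8.Δ1 a=1 d=0 c=1 e=1 clk=1 b=1
t8.Δ2 a=1 d=0 c=1 e=1 clk=1 b=0
t8.Δ3 a=1 d=0 c=0 e=1 clk=1 b=0
t9.Δ0 a=1 d=0 c=0 e=1 clk=1 b=0
t9.Δ1 a=1 d=0 c=0 e=1 clk=0 b=0
t10.Δ0 a=1 d=0 c=0 e=1 clk=0 b=0
t10.Δ1 a=1 d=0 c=0 e=1 clk=1 b=0
t10.Δ2 a=1 d=1 c=0 e=1 clk=1 b=0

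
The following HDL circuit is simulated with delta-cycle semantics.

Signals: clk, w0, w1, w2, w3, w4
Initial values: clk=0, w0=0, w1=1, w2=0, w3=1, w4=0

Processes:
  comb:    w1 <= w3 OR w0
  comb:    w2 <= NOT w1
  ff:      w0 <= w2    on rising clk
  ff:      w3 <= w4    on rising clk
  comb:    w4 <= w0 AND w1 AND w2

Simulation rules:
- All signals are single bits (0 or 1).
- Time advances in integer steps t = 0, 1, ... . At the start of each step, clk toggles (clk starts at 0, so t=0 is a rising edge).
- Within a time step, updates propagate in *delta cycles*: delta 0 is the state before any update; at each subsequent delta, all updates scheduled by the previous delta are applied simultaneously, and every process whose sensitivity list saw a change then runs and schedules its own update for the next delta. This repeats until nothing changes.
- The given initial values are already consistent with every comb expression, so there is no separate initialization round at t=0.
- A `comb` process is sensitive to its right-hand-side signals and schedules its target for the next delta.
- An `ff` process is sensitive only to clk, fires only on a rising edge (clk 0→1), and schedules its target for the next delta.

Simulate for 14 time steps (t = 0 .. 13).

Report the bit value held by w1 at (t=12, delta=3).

t=0 Δ0: w2=0 w3=1 w1=1 clk=0 w0=0 w4=0
  Δ1: clk:0→1
  Δ2: w3:1→0
  Δ3: w1:1→0
  Δ4: w2:0→1
  (4Δ to stable)
t=1 Δ0: w2=1 w3=0 w1=0 clk=1 w0=0 w4=0
  Δ1: clk:1→0
  (1Δ to stable)
t=2 Δ0: w2=1 w3=0 w1=0 clk=0 w0=0 w4=0
  Δ1: clk:0→1
  Δ2: w0:0→1
  Δ3: w1:0→1
  Δ4: w2:1→0, w4:0→1
  Δ5: w4:1→0
  (5Δ to stable)
t=3 Δ0: w2=0 w3=0 w1=1 clk=1 w0=1 w4=0
  Δ1: clk:1→0
  (1Δ to stable)
t=4 Δ0: w2=0 w3=0 w1=1 clk=0 w0=1 w4=0
  Δ1: clk:0→1
  Δ2: w0:1→0
  Δ3: w1:1→0
  Δ4: w2:0→1
  (4Δ to stable)
t=5 Δ0: w2=1 w3=0 w1=0 clk=1 w0=0 w4=0
  Δ1: clk:1→0
  (1Δ to stable)
t=6 Δ0: w2=1 w3=0 w1=0 clk=0 w0=0 w4=0
  Δ1: clk:0→1
  Δ2: w0:0→1
  Δ3: w1:0→1
  Δ4: w2:1→0, w4:0→1
  Δ5: w4:1→0
  (5Δ to stable)
t=7 Δ0: w2=0 w3=0 w1=1 clk=1 w0=1 w4=0
  Δ1: clk:1→0
  (1Δ to stable)
t=8 Δ0: w2=0 w3=0 w1=1 clk=0 w0=1 w4=0
  Δ1: clk:0→1
  Δ2: w0:1→0
  Δ3: w1:1→0
  Δ4: w2:0→1
  (4Δ to stable)
t=9 Δ0: w2=1 w3=0 w1=0 clk=1 w0=0 w4=0
  Δ1: clk:1→0
  (1Δ to stable)
t=10 Δ0: w2=1 w3=0 w1=0 clk=0 w0=0 w4=0
  Δ1: clk:0→1
  Δ2: w0:0→1
  Δ3: w1:0→1
  Δ4: w2:1→0, w4:0→1
  Δ5: w4:1→0
  (5Δ to stable)
t=11 Δ0: w2=0 w3=0 w1=1 clk=1 w0=1 w4=0
  Δ1: clk:1→0
  (1Δ to stable)
t=12 Δ0: w2=0 w3=0 w1=1 clk=0 w0=1 w4=0
  Δ1: clk:0→1
  Δ2: w0:1→0
  Δ3: w1:1→0
  Δ4: w2:0→1
  (4Δ to stable)
t=13 Δ0: w2=1 w3=0 w1=0 clk=1 w0=0 w4=0
  Δ1: clk:1→0
  (1Δ to stable)

0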